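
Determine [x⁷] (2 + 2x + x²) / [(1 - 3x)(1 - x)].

9110

The denominator gives the recurrence a_n = 4a_(n−1) − 3a_(n−2) for n ≥ 3; the numerator fixes a_0 = 2, a_1 = 10, a_2 = 35.
Iterating: 2, 10, 35, 110, 335, 1010, 3035, 9110, so a_7 = 9110.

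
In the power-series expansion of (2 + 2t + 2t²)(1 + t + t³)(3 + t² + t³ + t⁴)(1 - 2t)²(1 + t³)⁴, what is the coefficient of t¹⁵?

(2 + 2t + 2t²) has coefficients 2,2,2 for degrees 0…2.
(1 + t + t³) has coefficients 1,1,0,1,0,0,0,0,0,0,0,0,0,0,0,0 for degrees 0…15.
Multiplying by (3 + t² + t³ + t⁴) gives running coefficients 3,3,1,5,2,2,1,1,0,0,0,0,0,0,0,0 for degrees 0…15.
Multiplying by (1 - 2t)² gives running coefficients 3,-9,1,13,-14,14,1,5,0,4,0,0,0,0,0,0 for degrees 0…15.
Finally multiplying by (1 + t³)⁴, the product of all factors after the first has coefficients 3,-9,1,25,-50,18,71,-105,62,98,-100,88,77,-35,57,41 for degrees 0…15.
[t¹⁵] = 2·41 + 2·57 + 2·(-35) = 126.

126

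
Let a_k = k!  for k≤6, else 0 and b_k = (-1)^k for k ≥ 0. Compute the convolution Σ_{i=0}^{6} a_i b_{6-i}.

620

Write out a_i and b_{6-i} for i = 0,…,6 and sum the products.
Σ = 1·1 + 1·(-1) + 2·1 + 6·(-1) + 24·1 + 120·(-1) + 720·1 = 620.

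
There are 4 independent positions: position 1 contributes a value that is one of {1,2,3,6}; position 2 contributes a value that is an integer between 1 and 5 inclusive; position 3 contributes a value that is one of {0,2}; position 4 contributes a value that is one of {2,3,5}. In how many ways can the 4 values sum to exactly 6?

The generating function for the choices is (x + x² + x³ + x⁶)·(x + x² + x³ + x⁴ + x⁵)·(1 + x²)·(x² + x³ + x⁵); the count is [x⁶].
(x + x² + x³ + x⁶) has coefficients 0,1,1,1,0,0,1 for degrees 0…6.
(x + x² + x³ + x⁴ + x⁵) has coefficients 0,1,1,1,1,1,0 for degrees 0…6.
Multiplying by (1 + x²) gives running coefficients 0,1,1,2,2,2,1 for degrees 0…6.
Finally multiplying by (x² + x³ + x⁵), the product of all factors after the first has coefficients 0,0,0,1,2,3,5 for degrees 0…6.
[x⁶] = 1·3 + 1·2 + 1·1 + 1·0 = 6.

6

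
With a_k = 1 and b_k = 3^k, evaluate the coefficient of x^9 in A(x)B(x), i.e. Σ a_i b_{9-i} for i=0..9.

Write out a_i and b_{9-i} for i = 0,…,9 and sum the products.
Σ = 1·19683 + 1·6561 + 1·2187 + 1·729 + 1·243 + 1·81 + 1·27 + 1·9 + 1·3 + 1·1 = 29524.

29524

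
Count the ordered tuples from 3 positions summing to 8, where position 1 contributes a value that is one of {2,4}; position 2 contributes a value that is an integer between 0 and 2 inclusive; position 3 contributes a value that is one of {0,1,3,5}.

2

The generating function for the choices is (q^2 + q^4)·(1 + q + q^2)·(1 + q + q^3 + q^5); the count is [q^8].
(q^2 + q^4) has coefficients 0,0,1,0,1 for degrees 0…4.
(1 + q + q^2) has coefficients 1,1,1,0,0,0,0,0,0 for degrees 0…8.
Finally multiplying by (1 + q + q^3 + q^5), the product of all factors after the first has coefficients 1,2,2,2,1,2,1,1,0 for degrees 0…8.
[q^8] = 1·1 + 1·1 = 2.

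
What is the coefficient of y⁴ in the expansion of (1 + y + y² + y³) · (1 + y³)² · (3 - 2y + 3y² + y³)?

(1 + y + y² + y³) has coefficients 1,1,1,1 for degrees 0…3.
(1 + y³)² has coefficients 1,0,0,2,0 for degrees 0…4.
Finally multiplying by (3 - 2y + 3y² + y³), the product of all factors after the first has coefficients 3,-2,3,7,-4 for degrees 0…4.
[y⁴] = 1·(-4) + 1·7 + 1·3 + 1·(-2) = 4.

4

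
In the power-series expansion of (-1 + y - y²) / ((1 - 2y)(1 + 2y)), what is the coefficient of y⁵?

The denominator gives the recurrence a_n = 4a_(n−2) for n ≥ 3; the numerator fixes a_0 = -1, a_1 = 1, a_2 = -5.
Iterating: -1, 1, -5, 4, -20, 16, so a_5 = 16.

16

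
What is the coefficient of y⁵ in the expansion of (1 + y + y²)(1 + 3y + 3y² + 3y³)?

(1 + y + y²) has coefficients 1,1,1 for degrees 0…2.
(1 + 3y + 3y² + 3y³) has coefficients 1,3,3,3,0,0 for degrees 0…5.
[y⁵] = 1·0 + 1·0 + 1·3 = 3.

3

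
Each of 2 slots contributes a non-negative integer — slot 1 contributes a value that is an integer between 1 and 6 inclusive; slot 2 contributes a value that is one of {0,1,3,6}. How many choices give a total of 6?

3

The generating function for the choices is (t + t² + t³ + t⁴ + t⁵ + t⁶)·(1 + t + t³ + t⁶); the count is [t⁶].
(t + t² + t³ + t⁴ + t⁵ + t⁶) has coefficients 0,1,1,1,1,1,1 for degrees 0…6.
(1 + t + t³ + t⁶) has coefficients 1,1,0,1,0,0,1 for degrees 0…6.
[t⁶] = 1·0 + 1·0 + 1·1 + 1·0 + 1·1 + 1·1 = 3.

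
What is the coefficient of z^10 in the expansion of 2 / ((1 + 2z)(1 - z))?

1366

Partial fractions give a closed form: a_n = (4/3)·(-2)^n + (2/3)·1^n.
At n = 10: a_10 = 1366.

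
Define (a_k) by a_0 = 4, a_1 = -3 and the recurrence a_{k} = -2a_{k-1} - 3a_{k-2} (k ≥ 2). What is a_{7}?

The ordinary generating function has denominator 1 + 2q + 3q^2.
Iterating the recurrence: a_0,…,a_{7} = 4, -3, -6, 21, -24, -15, 102, -159.

-159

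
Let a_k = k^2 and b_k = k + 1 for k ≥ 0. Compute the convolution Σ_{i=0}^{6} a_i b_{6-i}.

Write out a_i and b_{6-i} for i = 0,…,6 and sum the products.
Σ = 0·7 + 1·6 + 4·5 + 9·4 + 16·3 + 25·2 + 36·1 = 196.

196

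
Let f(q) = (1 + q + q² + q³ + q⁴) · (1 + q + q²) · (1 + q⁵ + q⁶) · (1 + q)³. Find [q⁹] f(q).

43

(1 + q + q² + q³ + q⁴) has coefficients 1,1,1,1,1 for degrees 0…4.
(1 + q + q²) has coefficients 1,1,1,0,0,0,0,0,0,0 for degrees 0…9.
Multiplying by (1 + q⁵ + q⁶) gives running coefficients 1,1,1,0,0,1,2,2,1,0 for degrees 0…9.
Finally multiplying by (1 + q)³, the product of all factors after the first has coefficients 1,4,7,7,4,2,5,11,14,11 for degrees 0…9.
[q⁹] = 1·11 + 1·14 + 1·11 + 1·5 + 1·2 = 43.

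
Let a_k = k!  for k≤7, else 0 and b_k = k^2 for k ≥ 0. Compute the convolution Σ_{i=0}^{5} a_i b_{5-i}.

The convolution is the x^5 coefficient of A(x)B(x).
Σ = 1·25 + 1·16 + 2·9 + 6·4 + 24·1 + 120·0 = 107.

107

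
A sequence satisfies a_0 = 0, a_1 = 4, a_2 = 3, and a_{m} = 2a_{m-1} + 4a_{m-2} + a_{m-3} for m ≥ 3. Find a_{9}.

24754

The ordinary generating function has denominator 1 - 2t - 4t^2 - t^3.
Iterating the recurrence: a_0,…,a_{9} = 0, 4, 3, 22, 60, 211, 684, 2272, 7491, 24754.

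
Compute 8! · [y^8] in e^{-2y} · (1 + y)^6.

-5888

The EGF product rule gives c_8 = Σ_{k_1+k_2=8} C(8; k_1,k_2) · ∏ g_i(k_i), where e^{-2y} gives (-2)^k; (1+y)^6 gives the falling factorial (6)_k.
g_1(k) for k = 0…8: 1, -2, 4, -8, 16, -32, 64, -128, 256.
g_2(k) for k = 0…8: 1, 6, 30, 120, 360, 720, 720, 0, 0.
c_8 = Σ_k C(8,k)·g_1(k)·g_2(8−k) = 28·4·720 + 56·(-8)·720 + 70·16·360 + 56·(-32)·120 + 28·64·30 + 8·(-128)·6 + 1·256·1 = 80640 − 322560 + 403200 − 215040 + 53760 − 6144 + 256 = -5888.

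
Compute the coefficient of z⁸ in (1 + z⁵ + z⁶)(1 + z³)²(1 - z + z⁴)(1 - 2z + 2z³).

4

(1 + z⁵ + z⁶) has coefficients 1,0,0,0,0,1,1 for degrees 0…6.
(1 + z³)² has coefficients 1,0,0,2,0,0,1,0,0 for degrees 0…8.
Multiplying by (1 - z + z⁴) gives running coefficients 1,-1,0,2,-1,0,1,1,0 for degrees 0…8.
Finally multiplying by (1 - 2z + 2z³), the product of all factors after the first has coefficients 1,-3,2,4,-7,2,5,-3,-2 for degrees 0…8.
[z⁸] = 1·(-2) + 1·4 + 1·2 = 4.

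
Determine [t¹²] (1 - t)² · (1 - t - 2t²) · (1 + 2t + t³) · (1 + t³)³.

(1 - t)² has coefficients 1,-2,1 for degrees 0…2.
(1 - t - 2t²) has coefficients 1,-1,-2,0,0,0,0,0,0,0,0,0,0 for degrees 0…12.
Multiplying by (1 + 2t + t³) gives running coefficients 1,1,-4,-3,-1,-2,0,0,0,0,0,0,0 for degrees 0…12.
Finally multiplying by (1 + t³)³, the product of all factors after the first has coefficients 1,1,-4,0,2,-14,-6,0,-18,-8,-2,-10,-3 for degrees 0…12.
[t¹²] = 1·(-3) − 2·(-10) + 1·(-2) = 15.

15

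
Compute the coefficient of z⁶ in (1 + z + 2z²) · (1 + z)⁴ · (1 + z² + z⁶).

(1 + z + 2z²) has coefficients 1,1,2 for degrees 0…2.
(1 + z)⁴ has coefficients 1,4,6,4,1,0,0 for degrees 0…6.
Finally multiplying by (1 + z² + z⁶), the product of all factors after the first has coefficients 1,4,7,8,7,4,2 for degrees 0…6.
[z⁶] = 1·2 + 1·4 + 2·7 = 20.

20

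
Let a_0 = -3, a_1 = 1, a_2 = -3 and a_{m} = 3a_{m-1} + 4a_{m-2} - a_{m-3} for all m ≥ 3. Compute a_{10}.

The ordinary generating function has denominator 1 - 3x - 4x^2 + x^3.
Iterating the recurrence: a_0,…,a_{10} = -3, 1, -3, -2, -19, -62, -260, -1009, -4005, -15791, -62384.

-62384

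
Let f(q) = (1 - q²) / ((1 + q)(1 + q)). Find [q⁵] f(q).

-2

The denominator gives the recurrence a_n = −2a_(n−1) − a_(n−2) for n ≥ 3; the numerator fixes a_0 = 1, a_1 = -2, a_2 = 2.
Iterating: 1, -2, 2, -2, 2, -2, so a_5 = -2.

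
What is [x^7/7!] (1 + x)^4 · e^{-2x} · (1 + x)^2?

The EGF product rule gives c_7 = Σ_{k_1+k_2+k_3=7} C(7; k_1,k_2,k_3) · ∏ g_i(k_i), where (1+x)^4 gives the falling factorial (4)_k; e^{-2x} gives (-2)^k; (1+x)^2 gives the falling factorial (2)_k.
g_1(k) for k = 0…7: 1, 4, 12, 24, 24, 0, 0, 0.
g_2(k) for k = 0…7: 1, -2, 4, -8, 16, -32, 64, -128.
g_3(k) for k = 0…7: 1, 2, 2, 0, 0, 0, 0, 0.
First combine the last two factors: h(k) = Σ_j C(k,j)·g_2(j)·g_3(k−j) for k = 0…7: 1, 0, -2, 4, 0, -32, 160, -576.
c_7 = Σ_k C(7,k)·g_1(k)·h(7−k) = 1·1·(-576) + 7·4·160 + 21·12·(-32) + 35·24·4 = −576 + 4480 − 8064 + 3360 = -800.

-800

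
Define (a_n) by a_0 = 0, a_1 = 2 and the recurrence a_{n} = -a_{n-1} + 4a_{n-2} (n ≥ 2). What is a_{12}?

The ordinary generating function has denominator 1 + t - 4t^2.
Iterating the recurrence: a_0,…,a_{12} = 0, 2, -2, 10, -18, 58, -130, 362, -882, 2330, -5858, 15178, -38610.

-38610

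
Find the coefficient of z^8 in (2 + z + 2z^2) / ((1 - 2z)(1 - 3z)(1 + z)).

The denominator gives the recurrence a_n = 4a_(n−1) − a_(n−2) − 6a_(n−3) for n ≥ 3; the numerator fixes a_0 = 2, a_1 = 9, a_2 = 36.
Iterating: 2, 9, 36, 123, 402, 1269, 3936, 12063, 36702, so a_8 = 36702.

36702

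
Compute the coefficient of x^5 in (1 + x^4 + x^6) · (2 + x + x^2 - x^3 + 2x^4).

(1 + x^4 + x^6) has coefficients 1,0,0,0,1,0 for degrees 0…5.
(2 + x + x^2 - x^3 + 2x^4) has coefficients 2,1,1,-1,2,0 for degrees 0…5.
[x^5] = 1·0 + 1·1 = 1.

1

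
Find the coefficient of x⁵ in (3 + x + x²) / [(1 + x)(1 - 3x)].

The denominator gives the recurrence a_n = 2a_(n−1) + 3a_(n−2) for n ≥ 3; the numerator fixes a_0 = 3, a_1 = 7, a_2 = 24.
Iterating: 3, 7, 24, 69, 210, 627, so a_5 = 627.

627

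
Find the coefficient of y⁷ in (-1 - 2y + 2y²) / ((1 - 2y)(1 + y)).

The denominator gives the recurrence a_n = a_(n−1) + 2a_(n−2) for n ≥ 3; the numerator fixes a_0 = -1, a_1 = -3, a_2 = -3.
Iterating: -1, -3, -3, -9, -15, -33, -63, -129, so a_7 = -129.

-129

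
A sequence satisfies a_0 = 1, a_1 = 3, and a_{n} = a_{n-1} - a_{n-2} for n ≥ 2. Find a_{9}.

-1

The ordinary generating function has denominator 1 - y + y^2.
Iterating the recurrence: a_0,…,a_{9} = 1, 3, 2, -1, -3, -2, 1, 3, 2, -1.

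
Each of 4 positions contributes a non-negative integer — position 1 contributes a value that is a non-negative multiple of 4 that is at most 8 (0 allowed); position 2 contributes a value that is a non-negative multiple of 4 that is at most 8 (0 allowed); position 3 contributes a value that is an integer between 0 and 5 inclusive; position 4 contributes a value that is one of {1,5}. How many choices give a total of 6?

The generating function for the choices is (1 + x⁴ + x⁸)·(1 + x⁴ + x⁸)·(1 + x + x² + x³ + x⁴ + x⁵)·(x + x⁵); the count is [x⁶].
(1 + x⁴ + x⁸) has coefficients 1,0,0,0,1,0,0 for degrees 0…6.
(1 + x⁴ + x⁸) has coefficients 1,0,0,0,1,0,0 for degrees 0…6.
Multiplying by (1 + x + x² + x³ + x⁴ + x⁵) gives running coefficients 1,1,1,1,2,2,1 for degrees 0…6.
Finally multiplying by (x + x⁵), the product of all factors after the first has coefficients 0,1,1,1,1,3,3 for degrees 0…6.
[x⁶] = 1·3 + 1·1 = 4.

4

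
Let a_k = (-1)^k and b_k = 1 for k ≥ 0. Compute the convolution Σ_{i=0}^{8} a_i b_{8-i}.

This is [x^8] in the product of the two ordinary generating functions.
Σ = 1·1 − 1·1 + 1·1 − 1·1 + 1·1 − 1·1 + 1·1 − 1·1 + 1·1 = 1.

1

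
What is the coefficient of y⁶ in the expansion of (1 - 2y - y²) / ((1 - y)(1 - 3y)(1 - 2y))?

792

Partial fractions give a closed form: a_n = (-1)·1^n + (1)·3^n + (1)·2^n.
At n = 6: a_6 = 792.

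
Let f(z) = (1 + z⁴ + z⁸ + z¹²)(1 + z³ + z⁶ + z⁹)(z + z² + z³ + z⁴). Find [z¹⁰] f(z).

4

(1 + z⁴ + z⁸ + z¹²) has coefficients 1,0,0,0,1,0,0,0,1,0,0 for degrees 0…10.
(1 + z³ + z⁶ + z⁹) has coefficients 1,0,0,1,0,0,1,0,0,1,0 for degrees 0…10.
Finally multiplying by (z + z² + z³ + z⁴), the product of all factors after the first has coefficients 0,1,1,1,2,1,1,2,1,1,2 for degrees 0…10.
[z¹⁰] = 1·2 + 1·1 + 1·1 = 4.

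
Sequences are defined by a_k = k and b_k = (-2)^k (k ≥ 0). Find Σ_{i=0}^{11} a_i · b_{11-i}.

459

The convolution is the x^11 coefficient of A(x)B(x).
Σ = 0·(-2048) + 1·1024 + 2·(-512) + 3·256 + 4·(-128) + 5·64 + 6·(-32) + 7·16 + 8·(-8) + 9·4 + 10·(-2) + 11·1 = 459.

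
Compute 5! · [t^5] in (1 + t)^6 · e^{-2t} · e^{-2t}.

176

The EGF product rule gives c_5 = Σ_{k_1+k_2+k_3=5} C(5; k_1,k_2,k_3) · ∏ g_i(k_i), where (1+t)^6 gives the falling factorial (6)_k; e^{-2t} gives (-2)^k; e^{-2t} gives (-2)^k.
g_1(k) for k = 0…5: 1, 6, 30, 120, 360, 720.
g_2(k) for k = 0…5: 1, -2, 4, -8, 16, -32.
g_3(k) for k = 0…5: 1, -2, 4, -8, 16, -32.
First combine the last two factors: h(k) = Σ_j C(k,j)·g_2(j)·g_3(k−j) for k = 0…5: 1, -4, 16, -64, 256, -1024.
c_5 = Σ_k C(5,k)·g_1(k)·h(5−k) = 1·1·(-1024) + 5·6·256 + 10·30·(-64) + 10·120·16 + 5·360·(-4) + 1·720·1 = −1024 + 7680 − 19200 + 19200 − 7200 + 720 = 176.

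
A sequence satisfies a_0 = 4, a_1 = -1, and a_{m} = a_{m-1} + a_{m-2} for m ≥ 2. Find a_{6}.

12

The ordinary generating function has denominator 1 - z - z^2.
Iterating the recurrence: a_0,…,a_{6} = 4, -1, 3, 2, 5, 7, 12.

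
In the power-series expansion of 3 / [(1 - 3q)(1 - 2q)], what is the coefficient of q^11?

Partial fractions give a closed form: a_n = (9)·3^n + (-6)·2^n.
At n = 11: a_11 = 1582035.

1582035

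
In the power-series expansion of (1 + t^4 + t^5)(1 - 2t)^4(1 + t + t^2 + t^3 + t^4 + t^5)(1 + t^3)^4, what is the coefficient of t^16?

48

(1 + t^4 + t^5) has coefficients 1,0,0,0,1,1 for degrees 0…5.
(1 - 2t)^4 has coefficients 1,-8,24,-32,16,0,0,0,0,0,0,0,0,0,0,0,0 for degrees 0…16.
Multiplying by (1 + t + t^2 + t^3 + t^4 + t^5) gives running coefficients 1,-7,17,-15,1,1,0,8,-16,16,0,0,0,0,0,0,0 for degrees 0…16.
Finally multiplying by (1 + t^3)^4, the product of all factors after the first has coefficients 1,-7,17,-11,-27,69,-54,-30,90,-70,10,10,5,45,-75,81,33 for degrees 0…16.
[t^16] = 1·33 + 1·5 + 1·10 = 48.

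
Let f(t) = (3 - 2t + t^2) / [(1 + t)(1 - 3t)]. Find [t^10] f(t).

108258

The denominator gives the recurrence a_n = 2a_(n−1) + 3a_(n−2) for n ≥ 3; the numerator fixes a_0 = 3, a_1 = 4, a_2 = 18.
Iterating: 3, 4, 18, 48, 150, 444, 1338, 4008, 12030, 36084, 108258, so a_10 = 108258.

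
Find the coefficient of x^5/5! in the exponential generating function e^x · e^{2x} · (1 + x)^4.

The EGF product rule gives c_5 = Σ_{k_1+k_2+k_3=5} C(5; k_1,k_2,k_3) · ∏ g_i(k_i), where e^x gives (1)^k; e^{2x} gives (2)^k; (1+x)^4 gives the falling factorial (4)_k.
g_1(k) for k = 0…5: 1, 1, 1, 1, 1, 1.
g_2(k) for k = 0…5: 1, 2, 4, 8, 16, 32.
g_3(k) for k = 0…5: 1, 4, 12, 24, 24, 0.
First combine the last two factors: h(k) = Σ_j C(k,j)·g_2(j)·g_3(k−j) for k = 0…5: 1, 6, 32, 152, 648, 2512.
c_5 = Σ_k C(5,k)·g_1(k)·h(5−k) = 1·1·2512 + 5·1·648 + 10·1·152 + 10·1·32 + 5·1·6 + 1·1·1 = 2512 + 3240 + 1520 + 320 + 30 + 1 = 7623.

7623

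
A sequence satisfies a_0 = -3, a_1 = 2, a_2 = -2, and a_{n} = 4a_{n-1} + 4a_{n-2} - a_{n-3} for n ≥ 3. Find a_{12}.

1151037

The ordinary generating function has denominator 1 - 4t - 4t^2 + t^3.
Iterating the recurrence: a_0,…,a_{12} = -3, 2, -2, 3, 2, 22, 93, 458, 2182, 10467, 50138, 240238, 1151037.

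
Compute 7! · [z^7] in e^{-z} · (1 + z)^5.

34

The EGF product rule gives c_7 = Σ_{k_1+k_2=7} C(7; k_1,k_2) · ∏ g_i(k_i), where e^{-z} gives (-1)^k; (1+z)^5 gives the falling factorial (5)_k.
g_1(k) for k = 0…7: 1, -1, 1, -1, 1, -1, 1, -1.
g_2(k) for k = 0…7: 1, 5, 20, 60, 120, 120, 0, 0.
c_7 = Σ_k C(7,k)·g_1(k)·g_2(7−k) = 21·1·120 + 35·(-1)·120 + 35·1·60 + 21·(-1)·20 + 7·1·5 + 1·(-1)·1 = 2520 − 4200 + 2100 − 420 + 35 − 1 = 34.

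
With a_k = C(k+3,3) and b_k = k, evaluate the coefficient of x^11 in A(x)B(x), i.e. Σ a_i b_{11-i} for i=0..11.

This is [x^11] in the product of the two ordinary generating functions.
Σ = 1·11 + 4·10 + 10·9 + 20·8 + 35·7 + 56·6 + 84·5 + 120·4 + 165·3 + 220·2 + 286·1 + 364·0 = 3003.

3003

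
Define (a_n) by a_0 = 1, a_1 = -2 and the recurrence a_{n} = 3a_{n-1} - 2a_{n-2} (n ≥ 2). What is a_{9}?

The ordinary generating function has denominator 1 - 3t + 2t^2.
Iterating the recurrence: a_0,…,a_{9} = 1, -2, -8, -20, -44, -92, -188, -380, -764, -1532.

-1532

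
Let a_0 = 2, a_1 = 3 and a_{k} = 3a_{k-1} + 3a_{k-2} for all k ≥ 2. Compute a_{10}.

613575

The ordinary generating function has denominator 1 - 3x - 3x^2.
Iterating the recurrence: a_0,…,a_{10} = 2, 3, 15, 54, 207, 783, 2970, 11259, 42687, 161838, 613575.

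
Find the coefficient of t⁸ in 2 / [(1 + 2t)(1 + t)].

Partial fractions give a closed form: a_n = (4)·(-2)^n + (-2)·(-1)^n.
At n = 8: a_8 = 1022.

1022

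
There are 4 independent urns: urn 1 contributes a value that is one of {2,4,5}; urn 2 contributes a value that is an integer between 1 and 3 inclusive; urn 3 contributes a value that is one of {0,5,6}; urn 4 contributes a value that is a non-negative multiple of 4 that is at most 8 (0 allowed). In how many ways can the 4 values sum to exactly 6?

The generating function for the choices is (z^2 + z^4 + z^5)·(z + z^2 + z^3)·(1 + z^5 + z^6)·(1 + z^4 + z^8); the count is [z^6].
(z^2 + z^4 + z^5) has coefficients 0,0,1,0,1,1 for degrees 0…5.
(z + z^2 + z^3) has coefficients 0,1,1,1,0,0,0 for degrees 0…6.
Multiplying by (1 + z^5 + z^6) gives running coefficients 0,1,1,1,0,0,1 for degrees 0…6.
Finally multiplying by (1 + z^4 + z^8), the product of all factors after the first has coefficients 0,1,1,1,0,1,2 for degrees 0…6.
[z^6] = 1·0 + 1·1 + 1·1 = 2.

2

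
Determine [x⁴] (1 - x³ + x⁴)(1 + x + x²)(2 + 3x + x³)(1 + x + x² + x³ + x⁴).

(1 - x³ + x⁴) has coefficients 1,0,0,-1,1 for degrees 0…4.
(1 + x + x²) has coefficients 1,1,1,0,0 for degrees 0…4.
Multiplying by (2 + 3x + x³) gives running coefficients 2,5,5,4,1 for degrees 0…4.
Finally multiplying by (1 + x + x² + x³ + x⁴), the product of all factors after the first has coefficients 2,7,12,16,17 for degrees 0…4.
[x⁴] = 1·17 − 1·7 + 1·2 = 12.

12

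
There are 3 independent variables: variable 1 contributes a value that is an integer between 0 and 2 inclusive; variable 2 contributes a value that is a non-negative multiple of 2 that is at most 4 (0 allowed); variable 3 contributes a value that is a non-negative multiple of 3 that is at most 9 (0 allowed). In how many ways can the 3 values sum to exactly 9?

3

The generating function for the choices is (1 + q + q^2)·(1 + q^2 + q^4)·(1 + q^3 + q^6 + q^9); the count is [q^9].
(1 + q + q^2) has coefficients 1,1,1 for degrees 0…2.
(1 + q^2 + q^4) has coefficients 1,0,1,0,1,0,0,0,0,0 for degrees 0…9.
Finally multiplying by (1 + q^3 + q^6 + q^9), the product of all factors after the first has coefficients 1,0,1,1,1,1,1,1,1,1 for degrees 0…9.
[q^9] = 1·1 + 1·1 + 1·1 = 3.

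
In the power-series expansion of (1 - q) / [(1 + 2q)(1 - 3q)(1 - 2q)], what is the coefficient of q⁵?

The denominator gives the recurrence a_n = 3a_(n−1) + 4a_(n−2) − 12a_(n−3) for n ≥ 3; the numerator fixes a_0 = 1, a_1 = 2, a_2 = 10.
Iterating: 1, 2, 10, 26, 94, 266, so a_5 = 266.

266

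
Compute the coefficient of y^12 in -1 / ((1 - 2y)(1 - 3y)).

Partial fractions give a closed form: a_n = (2)·2^n + (-3)·3^n.
At n = 12: a_12 = -1586131.

-1586131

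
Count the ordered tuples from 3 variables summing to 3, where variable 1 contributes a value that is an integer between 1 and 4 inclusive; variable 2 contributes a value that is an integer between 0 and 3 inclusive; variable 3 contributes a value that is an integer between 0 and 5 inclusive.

The generating function for the choices is (z + z^2 + z^3 + z^4)·(1 + z + z^2 + z^3)·(1 + z + z^2 + z^3 + z^4 + z^5); the count is [z^3].
(z + z^2 + z^3 + z^4) has coefficients 0,1,1,1 for degrees 0…3.
(1 + z + z^2 + z^3) has coefficients 1,1,1,1 for degrees 0…3.
Finally multiplying by (1 + z + z^2 + z^3 + z^4 + z^5), the product of all factors after the first has coefficients 1,2,3,4 for degrees 0…3.
[z^3] = 1·3 + 1·2 + 1·1 = 6.

6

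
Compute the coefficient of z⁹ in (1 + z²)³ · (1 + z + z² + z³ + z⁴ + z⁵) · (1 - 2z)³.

(1 + z²)³ has coefficients 1,0,3,0,3,0,1 for degrees 0…6.
(1 + z + z² + z³ + z⁴ + z⁵) has coefficients 1,1,1,1,1,1,0,0,0,0 for degrees 0…9.
Finally multiplying by (1 - 2z)³, the product of all factors after the first has coefficients 1,-5,7,-1,-1,-1,-2,4,-8,0 for degrees 0…9.
[z⁹] = 1·0 + 3·4 + 3·(-1) + 1·(-1) = 8.

8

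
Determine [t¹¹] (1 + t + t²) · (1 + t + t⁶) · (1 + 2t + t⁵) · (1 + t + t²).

3

(1 + t + t²) has coefficients 1,1,1 for degrees 0…2.
(1 + t + t⁶) has coefficients 1,1,0,0,0,0,1,0,0,0,0,0 for degrees 0…11.
Multiplying by (1 + 2t + t⁵) gives running coefficients 1,3,2,0,0,1,2,2,0,0,0,1 for degrees 0…11.
Finally multiplying by (1 + t + t²), the product of all factors after the first has coefficients 1,4,6,5,2,1,3,5,4,2,0,1 for degrees 0…11.
[t¹¹] = 1·1 + 1·0 + 1·2 = 3.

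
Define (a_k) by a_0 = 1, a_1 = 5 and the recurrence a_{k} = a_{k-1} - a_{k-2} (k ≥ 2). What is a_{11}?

-4

The ordinary generating function has denominator 1 - q + q^2.
Iterating the recurrence: a_0,…,a_{11} = 1, 5, 4, -1, -5, -4, 1, 5, 4, -1, -5, -4.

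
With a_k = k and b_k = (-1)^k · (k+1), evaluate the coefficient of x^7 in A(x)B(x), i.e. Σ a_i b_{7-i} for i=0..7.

Write out a_i and b_{7-i} for i = 0,…,7 and sum the products.
Σ = 0·(-8) + 1·7 + 2·(-6) + 3·5 + 4·(-4) + 5·3 + 6·(-2) + 7·1 = 4.

4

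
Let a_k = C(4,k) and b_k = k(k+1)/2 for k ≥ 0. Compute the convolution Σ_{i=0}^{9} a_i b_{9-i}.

456

This is [x^9] in the product of the two ordinary generating functions.
Σ = 1·45 + 4·36 + 6·28 + 4·21 + 1·15 + 0·10 + 0·6 + 0·3 + 0·1 + 0·0 = 456.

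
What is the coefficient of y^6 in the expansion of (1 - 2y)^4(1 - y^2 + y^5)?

(1 - 2y)^4 has coefficients 1,-8,24,-32,16 for degrees 0…4.
(1 - y^2 + y^5) has coefficients 1,0,-1,0,0,1,0 for degrees 0…6.
[y^6] = 1·0 − 8·1 + 24·0 − 32·0 + 16·(-1) = -24.

-24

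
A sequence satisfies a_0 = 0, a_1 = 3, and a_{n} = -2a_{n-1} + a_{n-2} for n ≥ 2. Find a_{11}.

17223

The ordinary generating function has denominator 1 + 2q - q^2.
Iterating the recurrence: a_0,…,a_{11} = 0, 3, -6, 15, -36, 87, -210, 507, -1224, 2955, -7134, 17223.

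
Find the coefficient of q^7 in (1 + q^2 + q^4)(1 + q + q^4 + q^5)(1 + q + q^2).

4

(1 + q^2 + q^4) has coefficients 1,0,1,0,1 for degrees 0…4.
(1 + q + q^4 + q^5) has coefficients 1,1,0,0,1,1,0,0 for degrees 0…7.
Finally multiplying by (1 + q + q^2), the product of all factors after the first has coefficients 1,2,2,1,1,2,2,1 for degrees 0…7.
[q^7] = 1·1 + 1·2 + 1·1 = 4.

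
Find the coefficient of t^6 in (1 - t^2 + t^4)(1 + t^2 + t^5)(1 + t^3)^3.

4

(1 - t^2 + t^4) has coefficients 1,0,-1,0,1 for degrees 0…4.
(1 + t^2 + t^5) has coefficients 1,0,1,0,0,1,0 for degrees 0…6.
Finally multiplying by (1 + t^3)^3, the product of all factors after the first has coefficients 1,0,1,3,0,4,3 for degrees 0…6.
[t^6] = 1·3 − 1·0 + 1·1 = 4.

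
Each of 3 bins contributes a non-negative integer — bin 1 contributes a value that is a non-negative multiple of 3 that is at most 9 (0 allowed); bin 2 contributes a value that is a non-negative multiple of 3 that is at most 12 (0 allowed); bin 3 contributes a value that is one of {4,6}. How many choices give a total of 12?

3

The generating function for the choices is (1 + z^3 + z^6 + z^9)·(1 + z^3 + z^6 + z^9 + z^12)·(z^4 + z^6); the count is [z^12].
(1 + z^3 + z^6 + z^9) has coefficients 1,0,0,1,0,0,1,0,0,1 for degrees 0…9.
(1 + z^3 + z^6 + z^9 + z^12) has coefficients 1,0,0,1,0,0,1,0,0,1,0,0,1 for degrees 0…12.
Finally multiplying by (z^4 + z^6), the product of all factors after the first has coefficients 0,0,0,0,1,0,1,1,0,1,1,0,1 for degrees 0…12.
[z^12] = 1·1 + 1·1 + 1·1 + 1·0 = 3.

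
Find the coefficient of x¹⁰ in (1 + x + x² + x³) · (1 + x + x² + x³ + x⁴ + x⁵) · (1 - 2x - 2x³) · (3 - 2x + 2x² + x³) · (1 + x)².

-153

(1 + x + x² + x³) has coefficients 1,1,1,1 for degrees 0…3.
(1 + x + x² + x³ + x⁴ + x⁵) has coefficients 1,1,1,1,1,1,0,0,0,0,0 for degrees 0…10.
Multiplying by (1 - 2x - 2x³) gives running coefficients 1,-1,-1,-3,-3,-3,-4,-2,-2,0,0 for degrees 0…10.
Multiplying by (3 - 2x + 2x² + x³) gives running coefficients 3,-5,1,-8,-6,-10,-15,-7,-13,-4,-6 for degrees 0…10.
Finally multiplying by (1 + x)², the product of all factors after the first has coefficients 3,1,-6,-11,-21,-30,-41,-47,-42,-37,-27 for degrees 0…10.
[x¹⁰] = 1·(-27) + 1·(-37) + 1·(-42) + 1·(-47) = -153.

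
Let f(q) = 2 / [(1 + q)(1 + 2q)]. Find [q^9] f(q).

Partial fractions give a closed form: a_n = (-2)·(-1)^n + (4)·(-2)^n.
At n = 9: a_9 = -2046.

-2046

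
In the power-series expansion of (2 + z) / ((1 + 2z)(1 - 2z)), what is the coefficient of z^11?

Partial fractions give a closed form: a_n = (3/4)·(-2)^n + (5/4)·2^n.
At n = 11: a_11 = 1024.

1024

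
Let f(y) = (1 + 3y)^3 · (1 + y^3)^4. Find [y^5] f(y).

108

(1 + 3y)^3 has coefficients 1,9,27,27 for degrees 0…3.
(1 + y^3)^4 has coefficients 1,0,0,4,0,0 for degrees 0…5.
[y^5] = 1·0 + 9·0 + 27·4 + 27·0 = 108.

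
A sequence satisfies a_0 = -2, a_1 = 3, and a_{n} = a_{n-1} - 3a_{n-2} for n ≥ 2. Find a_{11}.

945

The ordinary generating function has denominator 1 - t + 3t^2.
Iterating the recurrence: a_0,…,a_{11} = -2, 3, 9, 0, -27, -27, 54, 135, -27, -432, -351, 945.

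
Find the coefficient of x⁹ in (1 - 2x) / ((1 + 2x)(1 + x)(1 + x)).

The denominator gives the recurrence a_n = −4a_(n−1) − 5a_(n−2) − 2a_(n−3) for n ≥ 3; the numerator fixes a_0 = 1, a_1 = -6, a_2 = 19.
Iterating: 1, -6, 19, -48, 109, -234, 487, -996, 2017, -4062, so a_9 = -4062.

-4062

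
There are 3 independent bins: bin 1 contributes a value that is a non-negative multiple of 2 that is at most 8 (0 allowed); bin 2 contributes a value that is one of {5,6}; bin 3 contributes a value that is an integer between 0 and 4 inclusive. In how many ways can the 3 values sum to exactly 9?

5

The generating function for the choices is (1 + y² + y⁴ + y⁶ + y⁸)·(y⁵ + y⁶)·(1 + y + y² + y³ + y⁴); the count is [y⁹].
(1 + y² + y⁴ + y⁶ + y⁸) has coefficients 1,0,1,0,1,0,1,0,1 for degrees 0…8.
(y⁵ + y⁶) has coefficients 0,0,0,0,0,1,1,0,0,0 for degrees 0…9.
Finally multiplying by (1 + y + y² + y³ + y⁴), the product of all factors after the first has coefficients 0,0,0,0,0,1,2,2,2,2 for degrees 0…9.
[y⁹] = 1·2 + 1·2 + 1·1 + 1·0 + 1·0 = 5.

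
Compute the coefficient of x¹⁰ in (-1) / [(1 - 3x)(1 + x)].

The denominator gives the recurrence a_n = 2a_(n−1) + 3a_(n−2) for n ≥ 3; the numerator fixes a_0 = -1, a_1 = -2, a_2 = -7.
Iterating: -1, -2, -7, -20, -61, -182, -547, -1640, -4921, -14762, -44287, so a_10 = -44287.

-44287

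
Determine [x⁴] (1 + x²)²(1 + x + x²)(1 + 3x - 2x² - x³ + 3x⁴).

5

(1 + x²)² has coefficients 1,0,2,0,1 for degrees 0…4.
(1 + x + x²) has coefficients 1,1,1,0,0 for degrees 0…4.
Finally multiplying by (1 + 3x - 2x² - x³ + 3x⁴), the product of all factors after the first has coefficients 1,4,2,0,0 for degrees 0…4.
[x⁴] = 1·0 + 2·2 + 1·1 = 5.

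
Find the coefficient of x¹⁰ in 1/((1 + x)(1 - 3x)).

The denominator gives the recurrence a_n = 2a_(n−1) + 3a_(n−2) for n ≥ 2; the numerator fixes a_0 = 1, a_1 = 2.
Iterating: 1, 2, 7, 20, 61, 182, 547, 1640, 4921, 14762, 44287, so a_10 = 44287.

44287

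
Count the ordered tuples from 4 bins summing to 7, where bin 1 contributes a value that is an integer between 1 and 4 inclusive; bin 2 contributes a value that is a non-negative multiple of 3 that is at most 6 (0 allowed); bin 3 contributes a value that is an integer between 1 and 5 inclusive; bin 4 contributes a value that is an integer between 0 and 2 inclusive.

17

The generating function for the choices is (z + z^2 + z^3 + z^4)·(1 + z^3 + z^6)·(z + z^2 + z^3 + z^4 + z^5)·(1 + z + z^2); the count is [z^7].
(z + z^2 + z^3 + z^4) has coefficients 0,1,1,1,1 for degrees 0…4.
(1 + z^3 + z^6) has coefficients 1,0,0,1,0,0,1,0 for degrees 0…7.
Multiplying by (z + z^2 + z^3 + z^4 + z^5) gives running coefficients 0,1,1,1,2,2,1,2 for degrees 0…7.
Finally multiplying by (1 + z + z^2), the product of all factors after the first has coefficients 0,1,2,3,4,5,5,5 for degrees 0…7.
[z^7] = 1·5 + 1·5 + 1·4 + 1·3 = 17.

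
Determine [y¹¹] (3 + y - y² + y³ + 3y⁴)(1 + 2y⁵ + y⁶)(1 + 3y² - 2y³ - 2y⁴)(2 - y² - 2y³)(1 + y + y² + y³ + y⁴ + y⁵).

0

(3 + y - y² + y³ + 3y⁴) has coefficients 3,1,-1,1,3 for degrees 0…4.
(1 + 2y⁵ + y⁶) has coefficients 1,0,0,0,0,2,1,0,0,0,0,0 for degrees 0…11.
Multiplying by (1 + 3y² - 2y³ - 2y⁴) gives running coefficients 1,0,3,-2,-2,2,1,6,-1,-6,-2,0 for degrees 0…11.
Multiplying by (2 - y² - 2y³) gives running coefficients 2,0,5,-6,-7,0,8,14,-7,-20,-15,8 for degrees 0…11.
Finally multiplying by (1 + y + y² + y³ + y⁴ + y⁵), the product of all factors after the first has coefficients 2,2,7,1,-6,-6,0,14,2,-12,-20,-12 for degrees 0…11.
[y¹¹] = 3·(-12) + 1·(-20) − 1·(-12) + 1·2 + 3·14 = 0.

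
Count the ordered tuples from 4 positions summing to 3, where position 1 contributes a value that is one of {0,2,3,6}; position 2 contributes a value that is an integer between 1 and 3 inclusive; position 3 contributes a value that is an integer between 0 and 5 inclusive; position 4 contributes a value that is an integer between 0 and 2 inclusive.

The generating function for the choices is (1 + z² + z³ + z⁶)·(z + z² + z³)·(1 + z + z² + z³ + z⁴ + z⁵)·(1 + z + z²); the count is [z³].
(1 + z² + z³ + z⁶) has coefficients 1,0,1,1 for degrees 0…3.
(z + z² + z³) has coefficients 0,1,1,1 for degrees 0…3.
Multiplying by (1 + z + z² + z³ + z⁴ + z⁵) gives running coefficients 0,1,2,3 for degrees 0…3.
Finally multiplying by (1 + z + z²), the product of all factors after the first has coefficients 0,1,3,6 for degrees 0…3.
[z³] = 1·6 + 1·1 + 1·0 = 7.

7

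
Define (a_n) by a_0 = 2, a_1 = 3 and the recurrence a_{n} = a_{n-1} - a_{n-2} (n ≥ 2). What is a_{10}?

The ordinary generating function has denominator 1 - q + q^2.
Iterating the recurrence: a_0,…,a_{10} = 2, 3, 1, -2, -3, -1, 2, 3, 1, -2, -3.

-3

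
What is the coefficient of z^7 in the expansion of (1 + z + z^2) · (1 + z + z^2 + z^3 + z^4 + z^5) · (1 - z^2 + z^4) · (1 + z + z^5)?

5

(1 + z + z^2) has coefficients 1,1,1 for degrees 0…2.
(1 + z + z^2 + z^3 + z^4 + z^5) has coefficients 1,1,1,1,1,1,0,0 for degrees 0…7.
Multiplying by (1 - z^2 + z^4) gives running coefficients 1,1,0,0,1,1,0,0 for degrees 0…7.
Finally multiplying by (1 + z + z^5), the product of all factors after the first has coefficients 1,2,1,0,1,3,2,0 for degrees 0…7.
[z^7] = 1·0 + 1·2 + 1·3 = 5.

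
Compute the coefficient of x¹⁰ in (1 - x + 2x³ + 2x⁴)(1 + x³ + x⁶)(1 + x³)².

(1 - x + 2x³ + 2x⁴) has coefficients 1,-1,0,2,2 for degrees 0…4.
(1 + x³ + x⁶) has coefficients 1,0,0,1,0,0,1,0,0,0,0 for degrees 0…10.
Finally multiplying by (1 + x³)², the product of all factors after the first has coefficients 1,0,0,3,0,0,4,0,0,3,0 for degrees 0…10.
[x¹⁰] = 1·0 − 1·3 + 2·0 + 2·4 = 5.

5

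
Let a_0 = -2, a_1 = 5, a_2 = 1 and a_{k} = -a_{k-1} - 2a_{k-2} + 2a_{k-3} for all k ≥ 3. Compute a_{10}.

547

The ordinary generating function has denominator 1 + x + 2x^2 - 2x^3.
Iterating the recurrence: a_0,…,a_{10} = -2, 5, 1, -15, 23, 9, -85, 113, 75, -471, 547.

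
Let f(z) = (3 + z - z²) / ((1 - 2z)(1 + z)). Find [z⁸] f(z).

The denominator gives the recurrence a_n = a_(n−1) + 2a_(n−2) for n ≥ 3; the numerator fixes a_0 = 3, a_1 = 4, a_2 = 9.
Iterating: 3, 4, 9, 17, 35, 69, 139, 277, 555, so a_8 = 555.

555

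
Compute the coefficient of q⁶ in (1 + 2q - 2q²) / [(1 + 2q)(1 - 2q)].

32

The denominator gives the recurrence a_n = 4a_(n−2) for n ≥ 3; the numerator fixes a_0 = 1, a_1 = 2, a_2 = 2.
Iterating: 1, 2, 2, 8, 8, 32, 32, so a_6 = 32.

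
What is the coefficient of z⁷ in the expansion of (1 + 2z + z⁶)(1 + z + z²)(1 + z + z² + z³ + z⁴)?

(1 + 2z + z⁶) has coefficients 1,2,0,0,0,0,1 for degrees 0…6.
(1 + z + z²) has coefficients 1,1,1,0,0,0,0,0 for degrees 0…7.
Finally multiplying by (1 + z + z² + z³ + z⁴), the product of all factors after the first has coefficients 1,2,3,3,3,2,1,0 for degrees 0…7.
[z⁷] = 1·0 + 2·1 + 1·2 = 4.

4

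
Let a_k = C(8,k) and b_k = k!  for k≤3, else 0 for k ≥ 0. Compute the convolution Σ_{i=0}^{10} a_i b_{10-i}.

The convolution is the t^10 coefficient of A(t)B(t).
Σ = 1·0 + 8·0 + 28·0 + 56·0 + 70·0 + 56·0 + 28·0 + 8·6 + 1·2 + 0·1 + 0·1 = 50.

50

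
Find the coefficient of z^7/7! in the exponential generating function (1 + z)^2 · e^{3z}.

The EGF product rule gives c_7 = Σ_{k_1+k_2=7} C(7; k_1,k_2) · ∏ g_i(k_i), where (1+z)^2 gives the falling factorial (2)_k; e^{3z} gives (3)^k.
g_1(k) for k = 0…7: 1, 2, 2, 0, 0, 0, 0, 0.
g_2(k) for k = 0…7: 1, 3, 9, 27, 81, 243, 729, 2187.
c_7 = Σ_k C(7,k)·g_1(k)·g_2(7−k) = 1·1·2187 + 7·2·729 + 21·2·243 = 2187 + 10206 + 10206 = 22599.

22599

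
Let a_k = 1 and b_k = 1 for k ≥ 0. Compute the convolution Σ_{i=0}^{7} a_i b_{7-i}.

This is [x^7] in the product of the two ordinary generating functions.
Σ = 1·1 + 1·1 + 1·1 + 1·1 + 1·1 + 1·1 + 1·1 + 1·1 = 8.

8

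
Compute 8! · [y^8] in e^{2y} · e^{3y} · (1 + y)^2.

The EGF product rule gives c_8 = Σ_{k_1+k_2+k_3=8} C(8; k_1,k_2,k_3) · ∏ g_i(k_i), where e^{2y} gives (2)^k; e^{3y} gives (3)^k; (1+y)^2 gives the falling factorial (2)_k.
g_1(k) for k = 0…8: 1, 2, 4, 8, 16, 32, 64, 128, 256.
g_2(k) for k = 0…8: 1, 3, 9, 27, 81, 243, 729, 2187, 6561.
g_3(k) for k = 0…8: 1, 2, 2, 0, 0, 0, 0, 0, 0.
First combine the last two factors: h(k) = Σ_j C(k,j)·g_2(j)·g_3(k−j) for k = 0…8: 1, 5, 23, 99, 405, 1593, 6075, 22599, 82377.
c_8 = Σ_k C(8,k)·g_1(k)·h(8−k) = 1·1·82377 + 8·2·22599 + 28·4·6075 + 56·8·1593 + 70·16·405 + 56·32·99 + 28·64·23 + 8·128·5 + 1·256·1 = 82377 + 361584 + 680400 + 713664 + 453600 + 177408 + 41216 + 5120 + 256 = 2515625.

2515625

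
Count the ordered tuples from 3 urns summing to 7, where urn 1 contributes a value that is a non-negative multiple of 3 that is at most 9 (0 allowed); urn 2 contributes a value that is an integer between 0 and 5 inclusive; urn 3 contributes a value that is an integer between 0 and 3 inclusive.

The generating function for the choices is (1 + t^3 + t^6 + t^9)·(1 + t + t^2 + t^3 + t^4 + t^5)·(1 + t + t^2 + t^3); the count is [t^7].
(1 + t^3 + t^6 + t^9) has coefficients 1,0,0,1,0,0,1,0 for degrees 0…7.
(1 + t + t^2 + t^3 + t^4 + t^5) has coefficients 1,1,1,1,1,1,0,0 for degrees 0…7.
Finally multiplying by (1 + t + t^2 + t^3), the product of all factors after the first has coefficients 1,2,3,4,4,4,3,2 for degrees 0…7.
[t^7] = 1·2 + 1·4 + 1·2 = 8.

8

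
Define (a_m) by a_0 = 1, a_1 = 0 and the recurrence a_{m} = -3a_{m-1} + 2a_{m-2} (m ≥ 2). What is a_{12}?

567334

The ordinary generating function has denominator 1 + 3q - 2q^2.
Iterating the recurrence: a_0,…,a_{12} = 1, 0, 2, -6, 22, -78, 278, -990, 3526, -12558, 44726, -159294, 567334.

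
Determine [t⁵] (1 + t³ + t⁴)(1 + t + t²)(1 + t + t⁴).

5

(1 + t³ + t⁴) has coefficients 1,0,0,1,1 for degrees 0…4.
(1 + t + t²) has coefficients 1,1,1,0,0,0 for degrees 0…5.
Finally multiplying by (1 + t + t⁴), the product of all factors after the first has coefficients 1,2,2,1,1,1 for degrees 0…5.
[t⁵] = 1·1 + 1·2 + 1·2 = 5.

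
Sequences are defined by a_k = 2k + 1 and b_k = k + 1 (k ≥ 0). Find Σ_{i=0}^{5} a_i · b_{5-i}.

The convolution is the x^5 coefficient of A(x)B(x).
Σ = 1·6 + 3·5 + 5·4 + 7·3 + 9·2 + 11·1 = 91.

91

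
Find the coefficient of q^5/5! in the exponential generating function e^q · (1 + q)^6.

4051

The EGF product rule gives c_5 = Σ_{k_1+k_2=5} C(5; k_1,k_2) · ∏ g_i(k_i), where e^q gives (1)^k; (1+q)^6 gives the falling factorial (6)_k.
g_1(k) for k = 0…5: 1, 1, 1, 1, 1, 1.
g_2(k) for k = 0…5: 1, 6, 30, 120, 360, 720.
c_5 = Σ_k C(5,k)·g_1(k)·g_2(5−k) = 1·1·720 + 5·1·360 + 10·1·120 + 10·1·30 + 5·1·6 + 1·1·1 = 720 + 1800 + 1200 + 300 + 30 + 1 = 4051.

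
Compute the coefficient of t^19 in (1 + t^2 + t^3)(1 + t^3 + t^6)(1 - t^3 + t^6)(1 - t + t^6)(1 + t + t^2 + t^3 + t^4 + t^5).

3

(1 + t^2 + t^3) has coefficients 1,0,1,1 for degrees 0…3.
(1 + t^3 + t^6) has coefficients 1,0,0,1,0,0,1,0,0,0,0,0,0,0,0,0,0,0,0,0 for degrees 0…19.
Multiplying by (1 - t^3 + t^6) gives running coefficients 1,0,0,0,0,0,1,0,0,0,0,0,1,0,0,0,0,0,0,0 for degrees 0…19.
Multiplying by (1 - t + t^6) gives running coefficients 1,-1,0,0,0,0,2,-1,0,0,0,0,2,-1,0,0,0,0,1,0 for degrees 0…19.
Finally multiplying by (1 + t + t^2 + t^3 + t^4 + t^5), the product of all factors after the first has coefficients 1,0,0,0,0,0,1,1,1,1,1,1,1,1,1,1,1,1,0,1 for degrees 0…19.
[t^19] = 1·1 + 1·1 + 1·1 = 3.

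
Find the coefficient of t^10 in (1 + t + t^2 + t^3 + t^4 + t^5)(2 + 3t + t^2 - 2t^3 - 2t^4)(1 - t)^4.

(1 + t + t^2 + t^3 + t^4 + t^5) has coefficients 1,1,1,1,1,1 for degrees 0…5.
(2 + 3t + t^2 - 2t^3 - 2t^4) has coefficients 2,3,1,-2,-2,0,0,0,0,0,0 for degrees 0…10.
Finally multiplying by (1 - t)^4, the product of all factors after the first has coefficients 2,-5,1,4,2,-5,-3,6,-2,0,0 for degrees 0…10.
[t^10] = 1·0 + 1·0 + 1·(-2) + 1·6 + 1·(-3) + 1·(-5) = -4.

-4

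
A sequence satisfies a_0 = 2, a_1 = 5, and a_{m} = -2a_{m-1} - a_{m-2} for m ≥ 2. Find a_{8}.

-54

The ordinary generating function has denominator 1 + 2y + y^2.
Iterating the recurrence: a_0,…,a_{8} = 2, 5, -12, 19, -26, 33, -40, 47, -54.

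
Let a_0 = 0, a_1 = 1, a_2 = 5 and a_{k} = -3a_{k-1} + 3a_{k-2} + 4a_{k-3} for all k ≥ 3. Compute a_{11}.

-358357

The ordinary generating function has denominator 1 + 3z - 3z^2 - 4z^3.
Iterating the recurrence: a_0,…,a_{11} = 0, 1, 5, -12, 55, -181, 660, -2303, 8165, -28764, 101575, -358357.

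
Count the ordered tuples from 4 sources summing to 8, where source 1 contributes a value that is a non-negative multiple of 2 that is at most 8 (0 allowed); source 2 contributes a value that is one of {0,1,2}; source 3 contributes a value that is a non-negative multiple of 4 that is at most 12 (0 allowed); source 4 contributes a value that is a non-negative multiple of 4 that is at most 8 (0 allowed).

9

The generating function for the choices is (1 + z^2 + z^4 + z^6 + z^8)·(1 + z + z^2)·(1 + z^4 + z^8 + z^12)·(1 + z^4 + z^8); the count is [z^8].
(1 + z^2 + z^4 + z^6 + z^8) has coefficients 1,0,1,0,1,0,1,0,1 for degrees 0…8.
(1 + z + z^2) has coefficients 1,1,1,0,0,0,0,0,0 for degrees 0…8.
Multiplying by (1 + z^4 + z^8 + z^12) gives running coefficients 1,1,1,0,1,1,1,0,1 for degrees 0…8.
Finally multiplying by (1 + z^4 + z^8), the product of all factors after the first has coefficients 1,1,1,0,2,2,2,0,3 for degrees 0…8.
[z^8] = 1·3 + 1·2 + 1·2 + 1·1 + 1·1 = 9.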